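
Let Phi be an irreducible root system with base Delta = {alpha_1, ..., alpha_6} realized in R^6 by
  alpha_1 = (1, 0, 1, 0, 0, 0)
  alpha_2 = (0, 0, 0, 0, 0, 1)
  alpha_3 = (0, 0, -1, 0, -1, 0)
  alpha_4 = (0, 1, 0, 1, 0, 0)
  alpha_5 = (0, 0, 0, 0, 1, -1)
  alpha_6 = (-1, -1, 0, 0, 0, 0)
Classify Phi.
B_6 (so(13))

Compute the Cartan integers a_ij = 2(alpha_i, alpha_j)/(alpha_j, alpha_j); the resulting 6x6 Cartan matrix is
[[2, 0, -1, 0, 0, -1], [0, 2, 0, 0, -1, 0], [-1, 0, 2, 0, -1, 0], [0, 0, 0, 2, 0, -1], [0, -2, -1, 0, 2, 0], [-1, 0, 0, -1, 0, 2]].
The roots have two lengths (squared-length ratio 2:1); the short ones are alpha_{2}. The associated Dynkin diagram is a chain of 6 nodes with a double edge at one end; the terminal node there is the unique short simple root (B_6), so the type is B_6 (the algebra so(13)).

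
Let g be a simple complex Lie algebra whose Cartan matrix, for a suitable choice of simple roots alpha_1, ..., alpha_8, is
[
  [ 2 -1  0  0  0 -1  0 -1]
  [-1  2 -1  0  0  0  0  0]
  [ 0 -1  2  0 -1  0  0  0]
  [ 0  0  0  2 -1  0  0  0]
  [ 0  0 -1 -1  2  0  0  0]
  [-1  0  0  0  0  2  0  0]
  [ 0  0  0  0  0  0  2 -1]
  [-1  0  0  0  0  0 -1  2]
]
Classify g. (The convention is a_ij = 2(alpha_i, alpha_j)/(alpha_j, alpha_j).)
E_8

The matrix has rank 8 with 2's on the diagonal. Reading the off-diagonal entries as Dynkin edges (a single edge where a_ij = a_ji = -1; a double or triple edge where a_ij * a_ji = 2 or 3), the diagram is a chain of 7 nodes with one extra node attached to the third node from one end (E_8). One simple-root ordering that puts it in standard form is (alpha_7, alpha_6, alpha_8, alpha_1, alpha_2, alpha_3, alpha_5, alpha_4). So the algebra is type E_8.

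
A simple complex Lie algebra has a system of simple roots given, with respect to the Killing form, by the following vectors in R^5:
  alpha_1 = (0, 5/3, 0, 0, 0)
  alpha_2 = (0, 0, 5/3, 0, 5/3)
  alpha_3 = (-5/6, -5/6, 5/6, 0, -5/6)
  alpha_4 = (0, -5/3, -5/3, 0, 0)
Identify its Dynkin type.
F_4

Compute the Cartan integers a_ij = 2(alpha_i, alpha_j)/(alpha_j, alpha_j); the resulting 4x4 Cartan matrix is
[[2, 0, -1, -1], [0, 2, 0, -1], [-1, 0, 2, 0], [-2, -1, 0, 2]].
The roots have two lengths (squared-length ratio 2:1); the short ones are alpha_{1,3}. The associated Dynkin diagram is a chain of 4 nodes with a double edge between the middle two (F_4), so the type is F_4.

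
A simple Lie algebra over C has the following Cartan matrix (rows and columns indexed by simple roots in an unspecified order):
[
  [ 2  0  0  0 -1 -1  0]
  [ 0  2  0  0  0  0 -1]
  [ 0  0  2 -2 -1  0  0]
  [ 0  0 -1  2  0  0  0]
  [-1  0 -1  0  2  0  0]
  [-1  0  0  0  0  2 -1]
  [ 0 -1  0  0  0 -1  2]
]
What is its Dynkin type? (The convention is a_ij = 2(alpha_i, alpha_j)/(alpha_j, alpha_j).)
B_7

The matrix has rank 7 with 2's on the diagonal. Reading the off-diagonal entries as Dynkin edges (a single edge where a_ij = a_ji = -1; a double or triple edge where a_ij * a_ji = 2 or 3), the diagram is a chain of 7 nodes with a double edge at one end; the terminal node there is the unique short simple root (B_7). One simple-root ordering that puts it in standard form is (alpha_2, alpha_7, alpha_6, alpha_1, alpha_5, alpha_3, alpha_4). So the algebra is type B_7, i.e. so(15).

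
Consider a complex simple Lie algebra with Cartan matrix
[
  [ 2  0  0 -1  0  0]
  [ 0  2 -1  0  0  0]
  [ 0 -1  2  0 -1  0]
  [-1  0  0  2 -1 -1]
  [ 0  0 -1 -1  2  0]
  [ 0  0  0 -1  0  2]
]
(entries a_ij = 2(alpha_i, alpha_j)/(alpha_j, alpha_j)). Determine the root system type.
type D_6

The matrix has rank 6 with 2's on the diagonal. Reading the off-diagonal entries as Dynkin edges (a single edge where a_ij = a_ji = -1; a double or triple edge where a_ij * a_ji = 2 or 3), the diagram is a chain of 4 nodes with a fork of two nodes at one end (D_6). One simple-root ordering that puts it in standard form is (alpha_2, alpha_3, alpha_5, alpha_4, alpha_6, alpha_1). So the algebra is type D_6, i.e. so(12).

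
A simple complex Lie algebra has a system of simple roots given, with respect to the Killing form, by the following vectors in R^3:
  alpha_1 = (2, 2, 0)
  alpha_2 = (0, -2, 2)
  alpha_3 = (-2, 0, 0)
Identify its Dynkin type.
B_3

Compute the Cartan integers a_ij = 2(alpha_i, alpha_j)/(alpha_j, alpha_j); the resulting 3x3 Cartan matrix is
[[2, -1, -2], [-1, 2, 0], [-1, 0, 2]].
The roots have two lengths (squared-length ratio 2:1); the short ones are alpha_{3}. The associated Dynkin diagram is a chain of 3 nodes with a double edge at one end; the terminal node there is the unique short simple root (B_3), so the type is B_3 (the algebra so(7)).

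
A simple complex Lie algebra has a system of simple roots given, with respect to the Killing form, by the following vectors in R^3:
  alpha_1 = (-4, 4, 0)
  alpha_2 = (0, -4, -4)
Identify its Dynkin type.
type A_2

Compute the Cartan integers a_ij = 2(alpha_i, alpha_j)/(alpha_j, alpha_j); the resulting 2x2 Cartan matrix is
[[2, -1], [-1, 2]].
All simple roots have the same length, so the diagram is simply laced. The associated Dynkin diagram is a chain of 2 nodes with single edges (A_2), so the type is A_2 (the algebra sl(3)).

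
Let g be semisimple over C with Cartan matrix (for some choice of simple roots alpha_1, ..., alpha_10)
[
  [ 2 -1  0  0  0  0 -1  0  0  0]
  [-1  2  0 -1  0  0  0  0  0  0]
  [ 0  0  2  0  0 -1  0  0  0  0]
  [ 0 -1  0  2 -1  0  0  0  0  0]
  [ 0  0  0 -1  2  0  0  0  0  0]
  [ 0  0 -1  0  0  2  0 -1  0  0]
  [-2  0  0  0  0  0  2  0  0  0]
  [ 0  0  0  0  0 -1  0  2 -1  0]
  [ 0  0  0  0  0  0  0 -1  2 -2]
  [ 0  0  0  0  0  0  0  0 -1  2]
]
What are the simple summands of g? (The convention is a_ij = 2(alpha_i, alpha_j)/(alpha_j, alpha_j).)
B5 ⊕ C5

The diagram associated to this matrix has two connected components: the simple roots {alpha_3, alpha_6, alpha_8, alpha_9, alpha_10} form a chain of 5 nodes with a double edge at one end; the terminal node there is the unique short simple root (B_5), and {alpha_1, alpha_2, alpha_4, alpha_5, alpha_7} form a chain of 5 nodes with a double edge at one end; the terminal node there is the unique long simple root (C_5). A semisimple Lie algebra decomposes uniquely as the direct sum of simple ideals, one per connected component of its Dynkin diagram, so g ≅ B_5 ⊕ C_5 (dimension 55 + 55 = 110).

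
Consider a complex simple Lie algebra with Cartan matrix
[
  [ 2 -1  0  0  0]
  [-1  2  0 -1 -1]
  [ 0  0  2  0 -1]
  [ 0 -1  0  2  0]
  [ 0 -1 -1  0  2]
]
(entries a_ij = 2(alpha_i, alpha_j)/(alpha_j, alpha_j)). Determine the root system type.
The matrix has rank 5 with 2's on the diagonal. Reading the off-diagonal entries as Dynkin edges (a single edge where a_ij = a_ji = -1; a double or triple edge where a_ij * a_ji = 2 or 3), the diagram is a chain of 3 nodes with a fork of two nodes at one end (D_5). One simple-root ordering that puts it in standard form is (alpha_3, alpha_5, alpha_2, alpha_1, alpha_4). So the algebra is type D_5, i.e. so(10).

D_5 (so(10))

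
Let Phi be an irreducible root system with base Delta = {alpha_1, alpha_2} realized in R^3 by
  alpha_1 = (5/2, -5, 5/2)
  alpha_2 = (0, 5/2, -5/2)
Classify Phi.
G_2

Compute the Cartan integers a_ij = 2(alpha_i, alpha_j)/(alpha_j, alpha_j); the resulting 2x2 Cartan matrix is
[[2, -3], [-1, 2]].
The roots have two lengths (squared-length ratio 3:1); the short ones are alpha_{2}. The associated Dynkin diagram is two nodes joined by a triple edge (G_2), so the type is G_2.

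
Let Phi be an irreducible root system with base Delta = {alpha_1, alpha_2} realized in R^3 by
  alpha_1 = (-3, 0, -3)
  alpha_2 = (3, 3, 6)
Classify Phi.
G_2

Compute the Cartan integers a_ij = 2(alpha_i, alpha_j)/(alpha_j, alpha_j); the resulting 2x2 Cartan matrix is
[[2, -1], [-3, 2]].
The roots have two lengths (squared-length ratio 3:1); the short ones are alpha_{1}. The associated Dynkin diagram is two nodes joined by a triple edge (G_2), so the type is G_2.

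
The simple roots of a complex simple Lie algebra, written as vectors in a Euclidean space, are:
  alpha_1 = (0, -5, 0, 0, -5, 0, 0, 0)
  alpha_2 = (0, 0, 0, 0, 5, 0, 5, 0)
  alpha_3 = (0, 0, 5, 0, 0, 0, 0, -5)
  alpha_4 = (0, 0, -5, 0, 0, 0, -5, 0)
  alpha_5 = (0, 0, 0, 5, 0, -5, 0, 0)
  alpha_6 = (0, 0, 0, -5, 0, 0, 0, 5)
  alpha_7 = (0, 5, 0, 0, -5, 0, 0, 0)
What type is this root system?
D7

Compute the Cartan integers a_ij = 2(alpha_i, alpha_j)/(alpha_j, alpha_j); the resulting 7x7 Cartan matrix is
[[2, -1, 0, 0, 0, 0, 0], [-1, 2, 0, -1, 0, 0, -1], [0, 0, 2, -1, 0, -1, 0], [0, -1, -1, 2, 0, 0, 0], [0, 0, 0, 0, 2, -1, 0], [0, 0, -1, 0, -1, 2, 0], [0, -1, 0, 0, 0, 0, 2]].
All simple roots have the same length, so the diagram is simply laced. The associated Dynkin diagram is a chain of 5 nodes with a fork of two nodes at one end (D_7), so the type is D_7 (the algebra so(14)).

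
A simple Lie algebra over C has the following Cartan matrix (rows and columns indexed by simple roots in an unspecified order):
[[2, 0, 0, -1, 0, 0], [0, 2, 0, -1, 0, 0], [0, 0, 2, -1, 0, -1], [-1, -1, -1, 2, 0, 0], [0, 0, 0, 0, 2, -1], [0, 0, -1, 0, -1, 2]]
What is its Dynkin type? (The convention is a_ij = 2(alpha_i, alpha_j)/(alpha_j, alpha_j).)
D6

The matrix has rank 6 with 2's on the diagonal. Reading the off-diagonal entries as Dynkin edges (a single edge where a_ij = a_ji = -1; a double or triple edge where a_ij * a_ji = 2 or 3), the diagram is a chain of 4 nodes with a fork of two nodes at one end (D_6). One simple-root ordering that puts it in standard form is (alpha_5, alpha_6, alpha_3, alpha_4, alpha_1, alpha_2). So the algebra is type D_6, i.e. so(12).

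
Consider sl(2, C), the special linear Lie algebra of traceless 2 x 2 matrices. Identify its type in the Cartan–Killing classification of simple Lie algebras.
This is sl(2), which has dimension 2^2 - 1 = 3 and rank 2 - 1 = 1 (a Cartan subalgebra is the diagonal traceless matrices). In the classification of classical Lie algebras, the special linear algebra sl(n+1) has type A_n; here n = 1, so the Dynkin diagram is a chain of 1 nodes with single edges (A_1). Hence the type is A_1.

A_1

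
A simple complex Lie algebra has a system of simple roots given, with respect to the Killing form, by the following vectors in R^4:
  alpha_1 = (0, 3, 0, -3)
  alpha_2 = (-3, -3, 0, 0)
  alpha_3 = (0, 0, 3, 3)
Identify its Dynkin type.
type A_3

Compute the Cartan integers a_ij = 2(alpha_i, alpha_j)/(alpha_j, alpha_j); the resulting 3x3 Cartan matrix is
[[2, -1, -1], [-1, 2, 0], [-1, 0, 2]].
All simple roots have the same length, so the diagram is simply laced. The associated Dynkin diagram is a chain of 3 nodes with single edges (A_3), so the type is A_3 (the algebra sl(4)).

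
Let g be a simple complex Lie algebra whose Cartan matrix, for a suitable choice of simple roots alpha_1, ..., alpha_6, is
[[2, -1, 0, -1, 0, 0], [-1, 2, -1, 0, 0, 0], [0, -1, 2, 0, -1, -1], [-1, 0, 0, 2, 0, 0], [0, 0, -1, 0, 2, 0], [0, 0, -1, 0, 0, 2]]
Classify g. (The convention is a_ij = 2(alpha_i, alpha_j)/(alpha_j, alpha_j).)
The matrix has rank 6 with 2's on the diagonal. Reading the off-diagonal entries as Dynkin edges (a single edge where a_ij = a_ji = -1; a double or triple edge where a_ij * a_ji = 2 or 3), the diagram is a chain of 4 nodes with a fork of two nodes at one end (D_6). One simple-root ordering that puts it in standard form is (alpha_4, alpha_1, alpha_2, alpha_3, alpha_5, alpha_6). So the algebra is type D_6, i.e. so(12).

type D_6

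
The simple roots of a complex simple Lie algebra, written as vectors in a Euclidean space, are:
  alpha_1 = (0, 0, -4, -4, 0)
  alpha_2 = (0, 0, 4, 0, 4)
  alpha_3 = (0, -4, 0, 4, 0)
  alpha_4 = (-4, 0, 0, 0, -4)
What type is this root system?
Compute the Cartan integers a_ij = 2(alpha_i, alpha_j)/(alpha_j, alpha_j); the resulting 4x4 Cartan matrix is
[[2, -1, -1, 0], [-1, 2, 0, -1], [-1, 0, 2, 0], [0, -1, 0, 2]].
All simple roots have the same length, so the diagram is simply laced. The associated Dynkin diagram is a chain of 4 nodes with single edges (A_4), so the type is A_4 (the algebra sl(5)).

A4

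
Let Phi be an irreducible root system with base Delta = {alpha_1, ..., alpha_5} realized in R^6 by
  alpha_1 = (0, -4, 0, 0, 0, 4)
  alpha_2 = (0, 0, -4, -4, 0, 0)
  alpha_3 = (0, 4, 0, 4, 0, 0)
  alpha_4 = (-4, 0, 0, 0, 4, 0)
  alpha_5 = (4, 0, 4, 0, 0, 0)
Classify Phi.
Compute the Cartan integers a_ij = 2(alpha_i, alpha_j)/(alpha_j, alpha_j); the resulting 5x5 Cartan matrix is
[[2, 0, -1, 0, 0], [0, 2, -1, 0, -1], [-1, -1, 2, 0, 0], [0, 0, 0, 2, -1], [0, -1, 0, -1, 2]].
All simple roots have the same length, so the diagram is simply laced. The associated Dynkin diagram is a chain of 5 nodes with single edges (A_5), so the type is A_5 (the algebra sl(6)).

A_5 (sl(6))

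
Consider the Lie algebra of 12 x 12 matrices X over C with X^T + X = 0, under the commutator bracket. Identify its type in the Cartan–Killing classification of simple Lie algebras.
This is so(12) with 12 even, which has dimension 12(12-1)/2 = 66 and rank 12/2 = 6. In the classification of classical Lie algebras, the orthogonal algebra so(2n) in an even number of variables has type D_n; here n = 6, so the Dynkin diagram is a chain of 4 nodes with a fork of two nodes at one end (D_6). Hence the type is D_6.

D_6 (so(12))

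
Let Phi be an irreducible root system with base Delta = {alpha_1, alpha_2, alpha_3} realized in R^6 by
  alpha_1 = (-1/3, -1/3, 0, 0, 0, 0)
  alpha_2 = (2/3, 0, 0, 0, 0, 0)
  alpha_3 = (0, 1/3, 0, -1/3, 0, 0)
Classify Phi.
Compute the Cartan integers a_ij = 2(alpha_i, alpha_j)/(alpha_j, alpha_j); the resulting 3x3 Cartan matrix is
[[2, -1, -1], [-2, 2, 0], [-1, 0, 2]].
The roots have two lengths (squared-length ratio 2:1); the short ones are alpha_{1,3}. The associated Dynkin diagram is a chain of 3 nodes with a double edge at one end; the terminal node there is the unique long simple root (C_3), so the type is C_3 (the algebra sp(6)).

type C_3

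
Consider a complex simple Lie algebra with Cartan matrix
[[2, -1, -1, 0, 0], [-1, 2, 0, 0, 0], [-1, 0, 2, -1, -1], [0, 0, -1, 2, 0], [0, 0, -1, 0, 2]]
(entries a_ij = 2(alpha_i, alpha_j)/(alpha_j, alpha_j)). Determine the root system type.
The matrix has rank 5 with 2's on the diagonal. Reading the off-diagonal entries as Dynkin edges (a single edge where a_ij = a_ji = -1; a double or triple edge where a_ij * a_ji = 2 or 3), the diagram is a chain of 3 nodes with a fork of two nodes at one end (D_5). One simple-root ordering that puts it in standard form is (alpha_2, alpha_1, alpha_3, alpha_5, alpha_4). So the algebra is type D_5, i.e. so(10).

type D_5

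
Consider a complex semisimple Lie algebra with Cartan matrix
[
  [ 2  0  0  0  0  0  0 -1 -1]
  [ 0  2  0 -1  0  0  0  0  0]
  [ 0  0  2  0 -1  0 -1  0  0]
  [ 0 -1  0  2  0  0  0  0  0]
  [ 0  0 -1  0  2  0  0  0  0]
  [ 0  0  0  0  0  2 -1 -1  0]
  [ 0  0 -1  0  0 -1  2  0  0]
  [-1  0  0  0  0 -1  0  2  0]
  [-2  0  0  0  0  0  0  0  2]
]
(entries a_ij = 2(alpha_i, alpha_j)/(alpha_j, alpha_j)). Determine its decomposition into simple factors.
The diagram associated to this matrix has two connected components: the simple roots {alpha_2, alpha_4} form a chain of 2 nodes with single edges (A_2), and {alpha_1, alpha_3, alpha_5, alpha_6, alpha_7, alpha_8, alpha_9} form a chain of 7 nodes with a double edge at one end; the terminal node there is the unique long simple root (C_7). A semisimple Lie algebra decomposes uniquely as the direct sum of simple ideals, one per connected component of its Dynkin diagram, so g ≅ A_2 ⊕ C_7 (dimension 8 + 105 = 113).

A_2 + C_7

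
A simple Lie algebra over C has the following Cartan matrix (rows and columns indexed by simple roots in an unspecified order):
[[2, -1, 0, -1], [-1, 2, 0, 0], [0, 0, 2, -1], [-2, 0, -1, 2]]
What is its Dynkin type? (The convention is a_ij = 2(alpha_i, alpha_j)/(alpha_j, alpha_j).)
type F_4

The matrix has rank 4 with 2's on the diagonal. Reading the off-diagonal entries as Dynkin edges (a single edge where a_ij = a_ji = -1; a double or triple edge where a_ij * a_ji = 2 or 3), the diagram is a chain of 4 nodes with a double edge between the middle two (F_4). One simple-root ordering that puts it in standard form is (alpha_3, alpha_4, alpha_1, alpha_2). So the algebra is type F_4.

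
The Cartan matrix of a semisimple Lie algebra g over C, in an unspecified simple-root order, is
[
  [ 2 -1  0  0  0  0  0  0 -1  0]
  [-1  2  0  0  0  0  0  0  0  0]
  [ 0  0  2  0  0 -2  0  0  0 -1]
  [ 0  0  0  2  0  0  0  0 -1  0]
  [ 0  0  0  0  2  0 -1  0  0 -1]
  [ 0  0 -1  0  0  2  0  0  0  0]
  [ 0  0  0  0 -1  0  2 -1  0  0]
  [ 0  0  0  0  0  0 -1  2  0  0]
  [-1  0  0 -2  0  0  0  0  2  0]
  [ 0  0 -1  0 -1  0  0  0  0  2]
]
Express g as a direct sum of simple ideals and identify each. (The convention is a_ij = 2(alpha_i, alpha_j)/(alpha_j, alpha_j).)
The diagram associated to this matrix has two connected components: the simple roots {alpha_1, alpha_2, alpha_4, alpha_9} form a chain of 4 nodes with a double edge at one end; the terminal node there is the unique short simple root (B_4), and {alpha_3, alpha_5, alpha_6, alpha_7, alpha_8, alpha_10} form a chain of 6 nodes with a double edge at one end; the terminal node there is the unique short simple root (B_6). A semisimple Lie algebra decomposes uniquely as the direct sum of simple ideals, one per connected component of its Dynkin diagram, so g ≅ B_4 ⊕ B_6 (dimension 36 + 78 = 114).

B_4 ⊕ B_6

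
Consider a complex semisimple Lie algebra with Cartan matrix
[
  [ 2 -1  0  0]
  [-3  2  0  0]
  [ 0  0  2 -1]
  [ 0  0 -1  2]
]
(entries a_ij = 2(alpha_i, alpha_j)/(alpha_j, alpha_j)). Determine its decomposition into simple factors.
type A_2 + type G_2

The diagram associated to this matrix has two connected components: the simple roots {alpha_3, alpha_4} form a chain of 2 nodes with single edges (A_2), and {alpha_1, alpha_2} form two nodes joined by a triple edge (G_2). A semisimple Lie algebra decomposes uniquely as the direct sum of simple ideals, one per connected component of its Dynkin diagram, so g ≅ A_2 ⊕ G_2 (dimension 8 + 14 = 22).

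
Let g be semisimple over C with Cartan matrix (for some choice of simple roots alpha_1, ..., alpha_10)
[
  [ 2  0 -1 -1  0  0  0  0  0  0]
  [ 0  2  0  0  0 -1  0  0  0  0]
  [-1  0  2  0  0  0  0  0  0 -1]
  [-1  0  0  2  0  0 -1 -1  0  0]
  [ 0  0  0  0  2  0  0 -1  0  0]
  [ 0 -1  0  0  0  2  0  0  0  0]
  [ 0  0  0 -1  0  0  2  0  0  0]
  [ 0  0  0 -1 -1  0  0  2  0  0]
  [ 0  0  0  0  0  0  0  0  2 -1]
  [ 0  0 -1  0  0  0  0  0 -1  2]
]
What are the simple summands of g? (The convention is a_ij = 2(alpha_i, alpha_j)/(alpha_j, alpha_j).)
A2 ⊕ E8

The diagram associated to this matrix has two connected components: the simple roots {alpha_2, alpha_6} form a chain of 2 nodes with single edges (A_2), and {alpha_1, alpha_3, alpha_4, alpha_5, alpha_7, alpha_8, alpha_9, alpha_10} form a chain of 7 nodes with one extra node attached to the third node from one end (E_8). A semisimple Lie algebra decomposes uniquely as the direct sum of simple ideals, one per connected component of its Dynkin diagram, so g ≅ A_2 ⊕ E_8 (dimension 8 + 248 = 256).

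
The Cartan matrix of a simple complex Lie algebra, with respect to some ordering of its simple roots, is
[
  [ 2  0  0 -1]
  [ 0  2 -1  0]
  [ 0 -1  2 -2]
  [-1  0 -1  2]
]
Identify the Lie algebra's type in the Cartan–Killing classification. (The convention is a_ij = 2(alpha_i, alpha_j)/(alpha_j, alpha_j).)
F4

The matrix has rank 4 with 2's on the diagonal. Reading the off-diagonal entries as Dynkin edges (a single edge where a_ij = a_ji = -1; a double or triple edge where a_ij * a_ji = 2 or 3), the diagram is a chain of 4 nodes with a double edge between the middle two (F_4). One simple-root ordering that puts it in standard form is (alpha_2, alpha_3, alpha_4, alpha_1). So the algebra is type F_4.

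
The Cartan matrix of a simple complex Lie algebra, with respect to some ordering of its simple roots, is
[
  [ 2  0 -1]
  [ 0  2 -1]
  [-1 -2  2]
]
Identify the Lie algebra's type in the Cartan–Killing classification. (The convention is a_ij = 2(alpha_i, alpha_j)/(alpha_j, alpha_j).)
type B_3

The matrix has rank 3 with 2's on the diagonal. Reading the off-diagonal entries as Dynkin edges (a single edge where a_ij = a_ji = -1; a double or triple edge where a_ij * a_ji = 2 or 3), the diagram is a chain of 3 nodes with a double edge at one end; the terminal node there is the unique short simple root (B_3). One simple-root ordering that puts it in standard form is (alpha_1, alpha_3, alpha_2). So the algebra is type B_3, i.e. so(7).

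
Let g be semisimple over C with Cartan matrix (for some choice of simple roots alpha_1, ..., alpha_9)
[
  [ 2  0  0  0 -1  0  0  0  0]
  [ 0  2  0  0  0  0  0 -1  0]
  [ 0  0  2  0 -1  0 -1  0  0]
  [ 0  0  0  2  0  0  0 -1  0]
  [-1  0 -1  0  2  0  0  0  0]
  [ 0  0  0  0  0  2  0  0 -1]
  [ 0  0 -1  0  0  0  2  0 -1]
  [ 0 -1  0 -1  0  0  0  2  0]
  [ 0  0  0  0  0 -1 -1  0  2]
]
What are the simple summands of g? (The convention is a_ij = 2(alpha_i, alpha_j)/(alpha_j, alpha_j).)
The diagram associated to this matrix has two connected components: the simple roots {alpha_2, alpha_4, alpha_8} form a chain of 3 nodes with single edges (A_3), and {alpha_1, alpha_3, alpha_5, alpha_6, alpha_7, alpha_9} form a chain of 6 nodes with single edges (A_6). A semisimple Lie algebra decomposes uniquely as the direct sum of simple ideals, one per connected component of its Dynkin diagram, so g ≅ A_3 ⊕ A_6 (dimension 15 + 48 = 63).

A3 + A6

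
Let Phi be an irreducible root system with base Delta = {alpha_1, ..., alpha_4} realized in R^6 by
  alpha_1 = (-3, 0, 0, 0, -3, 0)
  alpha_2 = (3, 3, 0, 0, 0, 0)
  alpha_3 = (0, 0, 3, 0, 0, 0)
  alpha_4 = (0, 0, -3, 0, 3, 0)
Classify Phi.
type B_4

Compute the Cartan integers a_ij = 2(alpha_i, alpha_j)/(alpha_j, alpha_j); the resulting 4x4 Cartan matrix is
[[2, -1, 0, -1], [-1, 2, 0, 0], [0, 0, 2, -1], [-1, 0, -2, 2]].
The roots have two lengths (squared-length ratio 2:1); the short ones are alpha_{3}. The associated Dynkin diagram is a chain of 4 nodes with a double edge at one end; the terminal node there is the unique short simple root (B_4), so the type is B_4 (the algebra so(9)).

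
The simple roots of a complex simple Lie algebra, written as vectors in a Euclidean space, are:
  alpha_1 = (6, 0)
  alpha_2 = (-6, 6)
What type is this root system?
Compute the Cartan integers a_ij = 2(alpha_i, alpha_j)/(alpha_j, alpha_j); the resulting 2x2 Cartan matrix is
[[2, -1], [-2, 2]].
The roots have two lengths (squared-length ratio 2:1); the short ones are alpha_{1}. The associated Dynkin diagram is a chain of 2 nodes with a double edge at one end; the terminal node there is the unique short simple root (B_2), so the type is B_2 (the algebra so(5)).

B2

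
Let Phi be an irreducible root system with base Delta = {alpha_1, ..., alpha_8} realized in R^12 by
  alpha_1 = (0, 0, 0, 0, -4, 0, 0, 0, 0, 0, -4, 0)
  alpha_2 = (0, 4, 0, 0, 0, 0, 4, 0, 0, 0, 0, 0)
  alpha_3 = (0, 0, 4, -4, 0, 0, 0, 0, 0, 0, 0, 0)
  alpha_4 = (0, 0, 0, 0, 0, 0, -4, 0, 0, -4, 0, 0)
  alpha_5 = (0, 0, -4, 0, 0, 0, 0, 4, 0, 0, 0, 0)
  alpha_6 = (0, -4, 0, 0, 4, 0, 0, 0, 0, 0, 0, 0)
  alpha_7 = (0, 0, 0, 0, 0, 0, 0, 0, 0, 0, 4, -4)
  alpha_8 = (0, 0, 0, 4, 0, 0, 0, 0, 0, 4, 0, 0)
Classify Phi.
type A_8

Compute the Cartan integers a_ij = 2(alpha_i, alpha_j)/(alpha_j, alpha_j); the resulting 8x8 Cartan matrix is
[[2, 0, 0, 0, 0, -1, -1, 0], [0, 2, 0, -1, 0, -1, 0, 0], [0, 0, 2, 0, -1, 0, 0, -1], [0, -1, 0, 2, 0, 0, 0, -1], [0, 0, -1, 0, 2, 0, 0, 0], [-1, -1, 0, 0, 0, 2, 0, 0], [-1, 0, 0, 0, 0, 0, 2, 0], [0, 0, -1, -1, 0, 0, 0, 2]].
All simple roots have the same length, so the diagram is simply laced. The associated Dynkin diagram is a chain of 8 nodes with single edges (A_8), so the type is A_8 (the algebra sl(9)).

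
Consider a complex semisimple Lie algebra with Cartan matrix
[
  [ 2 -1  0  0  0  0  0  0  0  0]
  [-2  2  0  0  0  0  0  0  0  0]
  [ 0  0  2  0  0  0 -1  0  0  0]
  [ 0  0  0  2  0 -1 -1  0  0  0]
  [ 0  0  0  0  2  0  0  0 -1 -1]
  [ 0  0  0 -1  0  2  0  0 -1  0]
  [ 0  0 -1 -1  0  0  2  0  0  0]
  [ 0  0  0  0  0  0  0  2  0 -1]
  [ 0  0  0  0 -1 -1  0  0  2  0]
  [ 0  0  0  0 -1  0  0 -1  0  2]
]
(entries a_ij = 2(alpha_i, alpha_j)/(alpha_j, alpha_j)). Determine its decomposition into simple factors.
The diagram associated to this matrix has two connected components: the simple roots {alpha_3, alpha_4, alpha_5, alpha_6, alpha_7, alpha_8, alpha_9, alpha_10} form a chain of 8 nodes with single edges (A_8), and {alpha_1, alpha_2} form a chain of 2 nodes with a double edge at one end; the terminal node there is the unique short simple root (B_2). A semisimple Lie algebra decomposes uniquely as the direct sum of simple ideals, one per connected component of its Dynkin diagram, so g ≅ A_8 ⊕ B_2 (dimension 80 + 10 = 90).

type A_8 ⊕ type B_2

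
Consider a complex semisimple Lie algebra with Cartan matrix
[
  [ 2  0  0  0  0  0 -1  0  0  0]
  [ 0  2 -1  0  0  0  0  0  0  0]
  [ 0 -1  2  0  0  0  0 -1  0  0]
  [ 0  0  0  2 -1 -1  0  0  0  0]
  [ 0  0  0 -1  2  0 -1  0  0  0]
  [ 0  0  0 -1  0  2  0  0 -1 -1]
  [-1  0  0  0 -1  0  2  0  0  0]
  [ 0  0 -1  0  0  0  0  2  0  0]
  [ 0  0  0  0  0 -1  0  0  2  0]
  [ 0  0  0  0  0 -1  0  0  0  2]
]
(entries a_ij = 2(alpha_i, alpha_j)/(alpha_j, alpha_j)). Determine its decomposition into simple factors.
type A_3 + type D_7

The diagram associated to this matrix has two connected components: the simple roots {alpha_2, alpha_3, alpha_8} form a chain of 3 nodes with single edges (A_3), and {alpha_1, alpha_4, alpha_5, alpha_6, alpha_7, alpha_9, alpha_10} form a chain of 5 nodes with a fork of two nodes at one end (D_7). A semisimple Lie algebra decomposes uniquely as the direct sum of simple ideals, one per connected component of its Dynkin diagram, so g ≅ A_3 ⊕ D_7 (dimension 15 + 91 = 106).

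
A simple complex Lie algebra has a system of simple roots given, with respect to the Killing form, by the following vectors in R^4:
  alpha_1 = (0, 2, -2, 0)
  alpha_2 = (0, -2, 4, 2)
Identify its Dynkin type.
Compute the Cartan integers a_ij = 2(alpha_i, alpha_j)/(alpha_j, alpha_j); the resulting 2x2 Cartan matrix is
[[2, -1], [-3, 2]].
The roots have two lengths (squared-length ratio 3:1); the short ones are alpha_{1}. The associated Dynkin diagram is two nodes joined by a triple edge (G_2), so the type is G_2.

G_2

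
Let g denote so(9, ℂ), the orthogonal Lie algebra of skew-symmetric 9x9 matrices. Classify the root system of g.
This is so(9) with 9 odd, which has dimension 9(9-1)/2 = 36 and rank (9-1)/2 = 4. In the classification of classical Lie algebras, the orthogonal algebra so(2n+1) in an odd number of variables has type B_n; here n = 4, so the Dynkin diagram is a chain of 4 nodes with a double edge at one end; the terminal node there is the unique short simple root (B_4). Hence the type is B_4.

B4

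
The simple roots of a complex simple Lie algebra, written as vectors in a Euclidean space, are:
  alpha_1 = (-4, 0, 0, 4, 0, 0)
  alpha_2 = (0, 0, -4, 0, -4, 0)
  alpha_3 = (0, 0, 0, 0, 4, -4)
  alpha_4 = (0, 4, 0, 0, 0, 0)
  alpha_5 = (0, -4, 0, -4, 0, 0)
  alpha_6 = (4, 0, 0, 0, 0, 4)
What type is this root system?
type B_6

Compute the Cartan integers a_ij = 2(alpha_i, alpha_j)/(alpha_j, alpha_j); the resulting 6x6 Cartan matrix is
[[2, 0, 0, 0, -1, -1], [0, 2, -1, 0, 0, 0], [0, -1, 2, 0, 0, -1], [0, 0, 0, 2, -1, 0], [-1, 0, 0, -2, 2, 0], [-1, 0, -1, 0, 0, 2]].
The roots have two lengths (squared-length ratio 2:1); the short ones are alpha_{4}. The associated Dynkin diagram is a chain of 6 nodes with a double edge at one end; the terminal node there is the unique short simple root (B_6), so the type is B_6 (the algebra so(13)).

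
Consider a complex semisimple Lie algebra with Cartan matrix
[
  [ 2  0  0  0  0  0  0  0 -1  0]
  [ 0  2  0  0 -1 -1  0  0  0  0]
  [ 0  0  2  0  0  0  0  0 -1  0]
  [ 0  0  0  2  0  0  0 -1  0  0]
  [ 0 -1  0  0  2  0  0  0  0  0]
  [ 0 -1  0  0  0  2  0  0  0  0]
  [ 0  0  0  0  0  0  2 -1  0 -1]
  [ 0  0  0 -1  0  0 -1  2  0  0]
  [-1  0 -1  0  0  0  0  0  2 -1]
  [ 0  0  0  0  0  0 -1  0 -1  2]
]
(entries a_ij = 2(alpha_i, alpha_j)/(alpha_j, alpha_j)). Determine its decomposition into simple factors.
The diagram associated to this matrix has two connected components: the simple roots {alpha_2, alpha_5, alpha_6} form a chain of 3 nodes with single edges (A_3), and {alpha_1, alpha_3, alpha_4, alpha_7, alpha_8, alpha_9, alpha_10} form a chain of 5 nodes with a fork of two nodes at one end (D_7). A semisimple Lie algebra decomposes uniquely as the direct sum of simple ideals, one per connected component of its Dynkin diagram, so g ≅ A_3 ⊕ D_7 (dimension 15 + 91 = 106).

A3 + D7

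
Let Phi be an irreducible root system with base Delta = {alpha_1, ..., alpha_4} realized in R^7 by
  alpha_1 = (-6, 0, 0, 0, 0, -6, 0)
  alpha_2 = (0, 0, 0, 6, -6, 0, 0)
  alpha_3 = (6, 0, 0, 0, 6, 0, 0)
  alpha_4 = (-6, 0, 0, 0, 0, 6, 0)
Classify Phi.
Compute the Cartan integers a_ij = 2(alpha_i, alpha_j)/(alpha_j, alpha_j); the resulting 4x4 Cartan matrix is
[[2, 0, -1, 0], [0, 2, -1, 0], [-1, -1, 2, -1], [0, 0, -1, 2]].
All simple roots have the same length, so the diagram is simply laced. The associated Dynkin diagram is a chain of 2 nodes with a fork of two nodes at one end (D_4), so the type is D_4 (the algebra so(8)).

D4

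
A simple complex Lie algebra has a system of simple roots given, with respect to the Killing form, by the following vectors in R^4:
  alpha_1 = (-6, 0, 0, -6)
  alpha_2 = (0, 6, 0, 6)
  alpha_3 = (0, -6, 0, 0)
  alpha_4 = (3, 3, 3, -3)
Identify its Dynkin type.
F4

Compute the Cartan integers a_ij = 2(alpha_i, alpha_j)/(alpha_j, alpha_j); the resulting 4x4 Cartan matrix is
[[2, -1, 0, 0], [-1, 2, -2, 0], [0, -1, 2, -1], [0, 0, -1, 2]].
The roots have two lengths (squared-length ratio 2:1); the short ones are alpha_{3,4}. The associated Dynkin diagram is a chain of 4 nodes with a double edge between the middle two (F_4), so the type is F_4.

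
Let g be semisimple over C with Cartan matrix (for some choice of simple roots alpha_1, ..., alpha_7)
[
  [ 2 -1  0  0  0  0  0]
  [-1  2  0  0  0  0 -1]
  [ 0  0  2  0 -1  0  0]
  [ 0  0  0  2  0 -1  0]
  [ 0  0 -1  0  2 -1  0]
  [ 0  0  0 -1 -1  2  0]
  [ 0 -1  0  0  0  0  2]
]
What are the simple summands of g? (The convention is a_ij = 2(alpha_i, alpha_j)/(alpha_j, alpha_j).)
The diagram associated to this matrix has two connected components: the simple roots {alpha_1, alpha_2, alpha_7} form a chain of 3 nodes with single edges (A_3), and {alpha_3, alpha_4, alpha_5, alpha_6} form a chain of 4 nodes with single edges (A_4). A semisimple Lie algebra decomposes uniquely as the direct sum of simple ideals, one per connected component of its Dynkin diagram, so g ≅ A_3 ⊕ A_4 (dimension 15 + 24 = 39).

A_3 ⊕ A_4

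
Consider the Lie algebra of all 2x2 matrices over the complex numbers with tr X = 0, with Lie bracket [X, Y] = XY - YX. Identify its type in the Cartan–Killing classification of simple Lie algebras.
type A_1

This is sl(2), which has dimension 2^2 - 1 = 3 and rank 2 - 1 = 1 (a Cartan subalgebra is the diagonal traceless matrices). In the classification of classical Lie algebras, the special linear algebra sl(n+1) has type A_n; here n = 1, so the Dynkin diagram is a chain of 1 nodes with single edges (A_1). Hence the type is A_1.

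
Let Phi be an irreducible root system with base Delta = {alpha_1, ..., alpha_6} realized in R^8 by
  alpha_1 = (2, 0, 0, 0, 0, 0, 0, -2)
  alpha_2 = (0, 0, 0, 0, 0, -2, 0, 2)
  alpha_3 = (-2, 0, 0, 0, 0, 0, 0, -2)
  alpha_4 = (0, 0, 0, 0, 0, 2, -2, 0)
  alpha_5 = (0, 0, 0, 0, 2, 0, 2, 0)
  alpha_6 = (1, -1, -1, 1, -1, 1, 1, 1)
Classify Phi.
type E_6

Compute the Cartan integers a_ij = 2(alpha_i, alpha_j)/(alpha_j, alpha_j); the resulting 6x6 Cartan matrix is
[[2, -1, 0, 0, 0, 0], [-1, 2, -1, -1, 0, 0], [0, -1, 2, 0, 0, -1], [0, -1, 0, 2, -1, 0], [0, 0, 0, -1, 2, 0], [0, 0, -1, 0, 0, 2]].
All simple roots have the same length, so the diagram is simply laced. The associated Dynkin diagram is a chain of 5 nodes with one extra node attached to the third node from one end (E_6), so the type is E_6.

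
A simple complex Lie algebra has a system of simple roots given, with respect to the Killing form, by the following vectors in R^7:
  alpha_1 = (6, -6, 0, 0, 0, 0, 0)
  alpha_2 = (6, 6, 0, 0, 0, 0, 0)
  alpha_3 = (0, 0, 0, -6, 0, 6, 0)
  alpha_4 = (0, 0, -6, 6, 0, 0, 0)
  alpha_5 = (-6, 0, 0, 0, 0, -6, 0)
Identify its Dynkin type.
Compute the Cartan integers a_ij = 2(alpha_i, alpha_j)/(alpha_j, alpha_j); the resulting 5x5 Cartan matrix is
[[2, 0, 0, 0, -1], [0, 2, 0, 0, -1], [0, 0, 2, -1, -1], [0, 0, -1, 2, 0], [-1, -1, -1, 0, 2]].
All simple roots have the same length, so the diagram is simply laced. The associated Dynkin diagram is a chain of 3 nodes with a fork of two nodes at one end (D_5), so the type is D_5 (the algebra so(10)).

D5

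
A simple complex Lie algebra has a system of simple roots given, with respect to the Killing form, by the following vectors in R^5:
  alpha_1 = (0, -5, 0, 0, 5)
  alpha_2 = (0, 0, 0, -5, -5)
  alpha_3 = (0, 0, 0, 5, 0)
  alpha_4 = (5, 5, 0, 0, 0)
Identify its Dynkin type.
Compute the Cartan integers a_ij = 2(alpha_i, alpha_j)/(alpha_j, alpha_j); the resulting 4x4 Cartan matrix is
[[2, -1, 0, -1], [-1, 2, -2, 0], [0, -1, 2, 0], [-1, 0, 0, 2]].
The roots have two lengths (squared-length ratio 2:1); the short ones are alpha_{3}. The associated Dynkin diagram is a chain of 4 nodes with a double edge at one end; the terminal node there is the unique short simple root (B_4), so the type is B_4 (the algebra so(9)).

type B_4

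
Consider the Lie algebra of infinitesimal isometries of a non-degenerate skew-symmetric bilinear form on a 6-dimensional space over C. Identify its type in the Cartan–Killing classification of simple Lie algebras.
This is sp(6), which has dimension 6(6+1)/2 = 21 and rank 6/2 = 3. In the classification of classical Lie algebras, the symplectic algebra sp(2n) has type C_n; here n = 3, so the Dynkin diagram is a chain of 3 nodes with a double edge at one end; the terminal node there is the unique long simple root (C_3). Hence the type is C_3.

C3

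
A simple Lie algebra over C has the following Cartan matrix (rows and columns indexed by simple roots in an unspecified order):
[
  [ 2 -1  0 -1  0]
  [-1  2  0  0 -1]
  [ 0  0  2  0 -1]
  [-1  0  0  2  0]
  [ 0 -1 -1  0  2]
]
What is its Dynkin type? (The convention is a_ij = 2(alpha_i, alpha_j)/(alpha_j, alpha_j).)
The matrix has rank 5 with 2's on the diagonal. Reading the off-diagonal entries as Dynkin edges (a single edge where a_ij = a_ji = -1; a double or triple edge where a_ij * a_ji = 2 or 3), the diagram is a chain of 5 nodes with single edges (A_5). One simple-root ordering that puts it in standard form is (alpha_4, alpha_1, alpha_2, alpha_5, alpha_3). So the algebra is type A_5, i.e. sl(6).

A5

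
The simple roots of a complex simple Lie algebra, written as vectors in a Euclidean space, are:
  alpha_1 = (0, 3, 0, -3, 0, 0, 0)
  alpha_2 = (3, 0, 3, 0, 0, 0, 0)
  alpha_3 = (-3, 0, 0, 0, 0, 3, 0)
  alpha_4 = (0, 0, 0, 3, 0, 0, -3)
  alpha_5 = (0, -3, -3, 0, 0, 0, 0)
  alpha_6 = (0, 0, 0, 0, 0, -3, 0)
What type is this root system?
Compute the Cartan integers a_ij = 2(alpha_i, alpha_j)/(alpha_j, alpha_j); the resulting 6x6 Cartan matrix is
[[2, 0, 0, -1, -1, 0], [0, 2, -1, 0, -1, 0], [0, -1, 2, 0, 0, -2], [-1, 0, 0, 2, 0, 0], [-1, -1, 0, 0, 2, 0], [0, 0, -1, 0, 0, 2]].
The roots have two lengths (squared-length ratio 2:1); the short ones are alpha_{6}. The associated Dynkin diagram is a chain of 6 nodes with a double edge at one end; the terminal node there is the unique short simple root (B_6), so the type is B_6 (the algebra so(13)).

B_6 (so(13))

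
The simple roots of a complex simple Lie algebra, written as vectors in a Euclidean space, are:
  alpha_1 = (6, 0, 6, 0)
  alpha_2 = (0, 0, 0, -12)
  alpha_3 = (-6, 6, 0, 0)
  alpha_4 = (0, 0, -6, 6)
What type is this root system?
C_4

Compute the Cartan integers a_ij = 2(alpha_i, alpha_j)/(alpha_j, alpha_j); the resulting 4x4 Cartan matrix is
[[2, 0, -1, -1], [0, 2, 0, -2], [-1, 0, 2, 0], [-1, -1, 0, 2]].
The roots have two lengths (squared-length ratio 2:1); the short ones are alpha_{1,3,4}. The associated Dynkin diagram is a chain of 4 nodes with a double edge at one end; the terminal node there is the unique long simple root (C_4), so the type is C_4 (the algebra sp(8)).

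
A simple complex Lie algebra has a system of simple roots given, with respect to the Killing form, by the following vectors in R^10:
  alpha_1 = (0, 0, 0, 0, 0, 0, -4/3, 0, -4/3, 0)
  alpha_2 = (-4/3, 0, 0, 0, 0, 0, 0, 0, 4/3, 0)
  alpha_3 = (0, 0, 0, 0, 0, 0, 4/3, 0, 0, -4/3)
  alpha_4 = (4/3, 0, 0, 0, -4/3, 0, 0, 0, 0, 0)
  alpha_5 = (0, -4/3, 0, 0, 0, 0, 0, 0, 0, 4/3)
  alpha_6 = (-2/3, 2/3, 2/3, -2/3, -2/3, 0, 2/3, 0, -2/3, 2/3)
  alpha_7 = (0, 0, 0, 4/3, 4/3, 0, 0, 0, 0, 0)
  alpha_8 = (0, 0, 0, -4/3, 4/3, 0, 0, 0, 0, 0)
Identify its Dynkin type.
E_8

Compute the Cartan integers a_ij = 2(alpha_i, alpha_j)/(alpha_j, alpha_j); the resulting 8x8 Cartan matrix is
[[2, -1, -1, 0, 0, 0, 0, 0], [-1, 2, 0, -1, 0, 0, 0, 0], [-1, 0, 2, 0, -1, 0, 0, 0], [0, -1, 0, 2, 0, 0, -1, -1], [0, 0, -1, 0, 2, 0, 0, 0], [0, 0, 0, 0, 0, 2, -1, 0], [0, 0, 0, -1, 0, -1, 2, 0], [0, 0, 0, -1, 0, 0, 0, 2]].
All simple roots have the same length, so the diagram is simply laced. The associated Dynkin diagram is a chain of 7 nodes with one extra node attached to the third node from one end (E_8), so the type is E_8.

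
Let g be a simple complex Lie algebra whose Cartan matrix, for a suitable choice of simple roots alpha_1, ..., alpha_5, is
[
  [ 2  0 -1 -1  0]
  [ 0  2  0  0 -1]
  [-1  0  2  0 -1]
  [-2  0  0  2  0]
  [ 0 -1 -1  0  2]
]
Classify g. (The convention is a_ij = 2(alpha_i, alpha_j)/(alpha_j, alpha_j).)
The matrix has rank 5 with 2's on the diagonal. Reading the off-diagonal entries as Dynkin edges (a single edge where a_ij = a_ji = -1; a double or triple edge where a_ij * a_ji = 2 or 3), the diagram is a chain of 5 nodes with a double edge at one end; the terminal node there is the unique long simple root (C_5). One simple-root ordering that puts it in standard form is (alpha_2, alpha_5, alpha_3, alpha_1, alpha_4). So the algebra is type C_5, i.e. sp(10).

C_5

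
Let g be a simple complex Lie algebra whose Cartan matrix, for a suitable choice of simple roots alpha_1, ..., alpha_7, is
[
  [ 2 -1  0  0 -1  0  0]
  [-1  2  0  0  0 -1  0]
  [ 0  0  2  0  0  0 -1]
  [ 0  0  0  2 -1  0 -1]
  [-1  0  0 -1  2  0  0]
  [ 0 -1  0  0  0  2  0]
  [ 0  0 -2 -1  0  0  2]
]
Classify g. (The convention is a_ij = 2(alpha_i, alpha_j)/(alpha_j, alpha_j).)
B7

The matrix has rank 7 with 2's on the diagonal. Reading the off-diagonal entries as Dynkin edges (a single edge where a_ij = a_ji = -1; a double or triple edge where a_ij * a_ji = 2 or 3), the diagram is a chain of 7 nodes with a double edge at one end; the terminal node there is the unique short simple root (B_7). One simple-root ordering that puts it in standard form is (alpha_6, alpha_2, alpha_1, alpha_5, alpha_4, alpha_7, alpha_3). So the algebra is type B_7, i.e. so(15).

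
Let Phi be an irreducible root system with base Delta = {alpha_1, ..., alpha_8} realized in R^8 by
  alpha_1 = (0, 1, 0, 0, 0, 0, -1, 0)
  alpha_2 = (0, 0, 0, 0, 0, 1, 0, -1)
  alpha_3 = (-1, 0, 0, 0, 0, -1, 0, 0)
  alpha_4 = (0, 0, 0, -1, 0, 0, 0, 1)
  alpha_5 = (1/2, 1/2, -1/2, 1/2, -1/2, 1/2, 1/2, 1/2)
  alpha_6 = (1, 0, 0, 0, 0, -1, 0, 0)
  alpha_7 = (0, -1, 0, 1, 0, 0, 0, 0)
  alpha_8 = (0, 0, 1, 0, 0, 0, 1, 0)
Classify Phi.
Compute the Cartan integers a_ij = 2(alpha_i, alpha_j)/(alpha_j, alpha_j); the resulting 8x8 Cartan matrix is
[[2, 0, 0, 0, 0, 0, -1, -1], [0, 2, -1, -1, 0, -1, 0, 0], [0, -1, 2, 0, -1, 0, 0, 0], [0, -1, 0, 2, 0, 0, -1, 0], [0, 0, -1, 0, 2, 0, 0, 0], [0, -1, 0, 0, 0, 2, 0, 0], [-1, 0, 0, -1, 0, 0, 2, 0], [-1, 0, 0, 0, 0, 0, 0, 2]].
All simple roots have the same length, so the diagram is simply laced. The associated Dynkin diagram is a chain of 7 nodes with one extra node attached to the third node from one end (E_8), so the type is E_8.

E_8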